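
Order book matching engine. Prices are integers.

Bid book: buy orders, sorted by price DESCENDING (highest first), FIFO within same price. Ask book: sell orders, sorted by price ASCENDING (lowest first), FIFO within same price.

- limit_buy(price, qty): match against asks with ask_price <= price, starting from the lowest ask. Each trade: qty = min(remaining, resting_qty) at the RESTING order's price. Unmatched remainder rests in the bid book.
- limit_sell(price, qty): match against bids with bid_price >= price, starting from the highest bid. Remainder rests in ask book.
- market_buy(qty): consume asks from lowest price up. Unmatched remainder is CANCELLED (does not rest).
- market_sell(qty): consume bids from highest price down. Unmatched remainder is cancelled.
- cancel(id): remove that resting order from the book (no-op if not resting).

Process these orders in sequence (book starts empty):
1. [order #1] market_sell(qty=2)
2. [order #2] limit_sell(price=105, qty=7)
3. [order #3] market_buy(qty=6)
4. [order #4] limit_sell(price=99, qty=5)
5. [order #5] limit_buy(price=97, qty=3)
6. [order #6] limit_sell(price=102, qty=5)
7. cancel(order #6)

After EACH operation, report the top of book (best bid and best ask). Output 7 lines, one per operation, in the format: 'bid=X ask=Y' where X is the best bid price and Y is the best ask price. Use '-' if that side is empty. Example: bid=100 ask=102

Answer: bid=- ask=-
bid=- ask=105
bid=- ask=105
bid=- ask=99
bid=97 ask=99
bid=97 ask=99
bid=97 ask=99

Derivation:
After op 1 [order #1] market_sell(qty=2): fills=none; bids=[-] asks=[-]
After op 2 [order #2] limit_sell(price=105, qty=7): fills=none; bids=[-] asks=[#2:7@105]
After op 3 [order #3] market_buy(qty=6): fills=#3x#2:6@105; bids=[-] asks=[#2:1@105]
After op 4 [order #4] limit_sell(price=99, qty=5): fills=none; bids=[-] asks=[#4:5@99 #2:1@105]
After op 5 [order #5] limit_buy(price=97, qty=3): fills=none; bids=[#5:3@97] asks=[#4:5@99 #2:1@105]
After op 6 [order #6] limit_sell(price=102, qty=5): fills=none; bids=[#5:3@97] asks=[#4:5@99 #6:5@102 #2:1@105]
After op 7 cancel(order #6): fills=none; bids=[#5:3@97] asks=[#4:5@99 #2:1@105]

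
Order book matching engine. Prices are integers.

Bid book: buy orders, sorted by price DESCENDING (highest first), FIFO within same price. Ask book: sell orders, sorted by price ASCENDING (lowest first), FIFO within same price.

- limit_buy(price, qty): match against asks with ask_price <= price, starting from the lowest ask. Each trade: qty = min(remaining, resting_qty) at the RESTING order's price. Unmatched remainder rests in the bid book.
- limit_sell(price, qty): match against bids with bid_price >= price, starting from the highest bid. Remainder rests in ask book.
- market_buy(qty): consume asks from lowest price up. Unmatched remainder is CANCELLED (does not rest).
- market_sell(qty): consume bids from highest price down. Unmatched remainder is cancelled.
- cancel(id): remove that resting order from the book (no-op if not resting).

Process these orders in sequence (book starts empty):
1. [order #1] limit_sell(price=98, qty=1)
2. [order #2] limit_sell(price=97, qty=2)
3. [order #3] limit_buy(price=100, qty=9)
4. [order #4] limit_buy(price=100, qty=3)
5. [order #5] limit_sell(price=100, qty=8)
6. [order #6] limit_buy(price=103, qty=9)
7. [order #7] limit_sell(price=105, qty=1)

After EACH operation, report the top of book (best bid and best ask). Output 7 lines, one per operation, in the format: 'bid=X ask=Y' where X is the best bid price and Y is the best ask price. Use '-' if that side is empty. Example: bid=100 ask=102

After op 1 [order #1] limit_sell(price=98, qty=1): fills=none; bids=[-] asks=[#1:1@98]
After op 2 [order #2] limit_sell(price=97, qty=2): fills=none; bids=[-] asks=[#2:2@97 #1:1@98]
After op 3 [order #3] limit_buy(price=100, qty=9): fills=#3x#2:2@97 #3x#1:1@98; bids=[#3:6@100] asks=[-]
After op 4 [order #4] limit_buy(price=100, qty=3): fills=none; bids=[#3:6@100 #4:3@100] asks=[-]
After op 5 [order #5] limit_sell(price=100, qty=8): fills=#3x#5:6@100 #4x#5:2@100; bids=[#4:1@100] asks=[-]
After op 6 [order #6] limit_buy(price=103, qty=9): fills=none; bids=[#6:9@103 #4:1@100] asks=[-]
After op 7 [order #7] limit_sell(price=105, qty=1): fills=none; bids=[#6:9@103 #4:1@100] asks=[#7:1@105]

Answer: bid=- ask=98
bid=- ask=97
bid=100 ask=-
bid=100 ask=-
bid=100 ask=-
bid=103 ask=-
bid=103 ask=105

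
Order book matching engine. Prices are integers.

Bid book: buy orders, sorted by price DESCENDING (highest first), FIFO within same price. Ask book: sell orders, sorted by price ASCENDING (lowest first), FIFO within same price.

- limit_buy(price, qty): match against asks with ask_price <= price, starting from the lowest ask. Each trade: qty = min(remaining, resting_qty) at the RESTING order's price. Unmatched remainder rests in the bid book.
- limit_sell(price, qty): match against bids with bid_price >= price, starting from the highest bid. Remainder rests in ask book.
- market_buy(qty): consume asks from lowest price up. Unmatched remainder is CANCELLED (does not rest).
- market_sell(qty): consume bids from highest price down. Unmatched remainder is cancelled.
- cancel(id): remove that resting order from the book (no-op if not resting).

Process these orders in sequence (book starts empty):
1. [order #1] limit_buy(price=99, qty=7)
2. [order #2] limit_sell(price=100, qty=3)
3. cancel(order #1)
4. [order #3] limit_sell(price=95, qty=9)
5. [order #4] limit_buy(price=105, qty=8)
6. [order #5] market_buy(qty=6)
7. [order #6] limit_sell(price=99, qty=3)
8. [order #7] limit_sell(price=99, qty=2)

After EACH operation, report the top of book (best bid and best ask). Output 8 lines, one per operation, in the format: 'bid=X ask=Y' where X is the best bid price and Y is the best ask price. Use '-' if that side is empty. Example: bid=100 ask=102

Answer: bid=99 ask=-
bid=99 ask=100
bid=- ask=100
bid=- ask=95
bid=- ask=95
bid=- ask=-
bid=- ask=99
bid=- ask=99

Derivation:
After op 1 [order #1] limit_buy(price=99, qty=7): fills=none; bids=[#1:7@99] asks=[-]
After op 2 [order #2] limit_sell(price=100, qty=3): fills=none; bids=[#1:7@99] asks=[#2:3@100]
After op 3 cancel(order #1): fills=none; bids=[-] asks=[#2:3@100]
After op 4 [order #3] limit_sell(price=95, qty=9): fills=none; bids=[-] asks=[#3:9@95 #2:3@100]
After op 5 [order #4] limit_buy(price=105, qty=8): fills=#4x#3:8@95; bids=[-] asks=[#3:1@95 #2:3@100]
After op 6 [order #5] market_buy(qty=6): fills=#5x#3:1@95 #5x#2:3@100; bids=[-] asks=[-]
After op 7 [order #6] limit_sell(price=99, qty=3): fills=none; bids=[-] asks=[#6:3@99]
After op 8 [order #7] limit_sell(price=99, qty=2): fills=none; bids=[-] asks=[#6:3@99 #7:2@99]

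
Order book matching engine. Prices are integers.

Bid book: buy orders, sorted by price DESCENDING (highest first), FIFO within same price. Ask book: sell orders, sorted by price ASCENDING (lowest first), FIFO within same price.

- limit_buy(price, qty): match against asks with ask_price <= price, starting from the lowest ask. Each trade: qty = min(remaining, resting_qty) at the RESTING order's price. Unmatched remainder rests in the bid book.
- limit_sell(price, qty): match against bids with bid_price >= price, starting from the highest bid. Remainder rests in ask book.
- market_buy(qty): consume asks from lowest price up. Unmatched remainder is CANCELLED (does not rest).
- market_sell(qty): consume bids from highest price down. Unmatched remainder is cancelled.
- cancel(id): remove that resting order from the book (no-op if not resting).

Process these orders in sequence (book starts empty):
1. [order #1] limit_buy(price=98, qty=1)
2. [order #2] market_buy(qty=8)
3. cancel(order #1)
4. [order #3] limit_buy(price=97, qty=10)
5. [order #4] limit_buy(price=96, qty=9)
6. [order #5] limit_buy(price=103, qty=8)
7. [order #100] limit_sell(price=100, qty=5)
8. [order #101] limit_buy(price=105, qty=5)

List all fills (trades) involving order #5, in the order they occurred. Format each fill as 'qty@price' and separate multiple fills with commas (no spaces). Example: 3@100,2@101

Answer: 5@103

Derivation:
After op 1 [order #1] limit_buy(price=98, qty=1): fills=none; bids=[#1:1@98] asks=[-]
After op 2 [order #2] market_buy(qty=8): fills=none; bids=[#1:1@98] asks=[-]
After op 3 cancel(order #1): fills=none; bids=[-] asks=[-]
After op 4 [order #3] limit_buy(price=97, qty=10): fills=none; bids=[#3:10@97] asks=[-]
After op 5 [order #4] limit_buy(price=96, qty=9): fills=none; bids=[#3:10@97 #4:9@96] asks=[-]
After op 6 [order #5] limit_buy(price=103, qty=8): fills=none; bids=[#5:8@103 #3:10@97 #4:9@96] asks=[-]
After op 7 [order #100] limit_sell(price=100, qty=5): fills=#5x#100:5@103; bids=[#5:3@103 #3:10@97 #4:9@96] asks=[-]
After op 8 [order #101] limit_buy(price=105, qty=5): fills=none; bids=[#101:5@105 #5:3@103 #3:10@97 #4:9@96] asks=[-]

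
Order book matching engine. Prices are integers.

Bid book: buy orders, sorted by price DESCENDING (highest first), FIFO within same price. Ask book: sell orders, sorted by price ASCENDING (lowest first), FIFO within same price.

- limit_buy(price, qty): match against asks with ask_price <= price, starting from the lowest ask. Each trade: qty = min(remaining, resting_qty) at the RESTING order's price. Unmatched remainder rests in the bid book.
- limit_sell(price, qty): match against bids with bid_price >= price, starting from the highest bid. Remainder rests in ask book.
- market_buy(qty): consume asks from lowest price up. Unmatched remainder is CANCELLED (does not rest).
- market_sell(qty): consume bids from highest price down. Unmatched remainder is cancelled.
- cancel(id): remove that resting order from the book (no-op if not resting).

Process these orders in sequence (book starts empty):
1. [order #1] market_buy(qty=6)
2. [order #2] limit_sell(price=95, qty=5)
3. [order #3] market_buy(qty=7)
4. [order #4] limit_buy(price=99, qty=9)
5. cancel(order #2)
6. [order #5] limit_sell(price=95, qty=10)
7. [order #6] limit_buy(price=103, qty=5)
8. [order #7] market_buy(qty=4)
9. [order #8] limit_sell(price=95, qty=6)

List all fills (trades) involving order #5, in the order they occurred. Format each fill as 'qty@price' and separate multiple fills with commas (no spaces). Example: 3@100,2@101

After op 1 [order #1] market_buy(qty=6): fills=none; bids=[-] asks=[-]
After op 2 [order #2] limit_sell(price=95, qty=5): fills=none; bids=[-] asks=[#2:5@95]
After op 3 [order #3] market_buy(qty=7): fills=#3x#2:5@95; bids=[-] asks=[-]
After op 4 [order #4] limit_buy(price=99, qty=9): fills=none; bids=[#4:9@99] asks=[-]
After op 5 cancel(order #2): fills=none; bids=[#4:9@99] asks=[-]
After op 6 [order #5] limit_sell(price=95, qty=10): fills=#4x#5:9@99; bids=[-] asks=[#5:1@95]
After op 7 [order #6] limit_buy(price=103, qty=5): fills=#6x#5:1@95; bids=[#6:4@103] asks=[-]
After op 8 [order #7] market_buy(qty=4): fills=none; bids=[#6:4@103] asks=[-]
After op 9 [order #8] limit_sell(price=95, qty=6): fills=#6x#8:4@103; bids=[-] asks=[#8:2@95]

Answer: 9@99,1@95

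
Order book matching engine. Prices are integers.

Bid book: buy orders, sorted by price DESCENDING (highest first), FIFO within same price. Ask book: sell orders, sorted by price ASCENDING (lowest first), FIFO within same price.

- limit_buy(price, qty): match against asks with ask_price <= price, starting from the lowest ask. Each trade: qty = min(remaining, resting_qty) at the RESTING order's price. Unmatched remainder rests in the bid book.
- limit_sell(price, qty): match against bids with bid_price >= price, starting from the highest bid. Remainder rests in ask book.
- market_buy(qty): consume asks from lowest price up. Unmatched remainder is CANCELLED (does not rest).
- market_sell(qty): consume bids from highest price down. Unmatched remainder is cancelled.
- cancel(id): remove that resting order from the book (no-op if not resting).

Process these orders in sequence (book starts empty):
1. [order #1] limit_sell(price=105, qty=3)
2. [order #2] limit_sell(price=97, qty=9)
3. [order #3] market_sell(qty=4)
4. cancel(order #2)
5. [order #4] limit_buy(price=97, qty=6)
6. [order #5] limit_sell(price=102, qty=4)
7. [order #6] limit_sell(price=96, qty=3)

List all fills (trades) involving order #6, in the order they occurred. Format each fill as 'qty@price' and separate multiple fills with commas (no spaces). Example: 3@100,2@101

After op 1 [order #1] limit_sell(price=105, qty=3): fills=none; bids=[-] asks=[#1:3@105]
After op 2 [order #2] limit_sell(price=97, qty=9): fills=none; bids=[-] asks=[#2:9@97 #1:3@105]
After op 3 [order #3] market_sell(qty=4): fills=none; bids=[-] asks=[#2:9@97 #1:3@105]
After op 4 cancel(order #2): fills=none; bids=[-] asks=[#1:3@105]
After op 5 [order #4] limit_buy(price=97, qty=6): fills=none; bids=[#4:6@97] asks=[#1:3@105]
After op 6 [order #5] limit_sell(price=102, qty=4): fills=none; bids=[#4:6@97] asks=[#5:4@102 #1:3@105]
After op 7 [order #6] limit_sell(price=96, qty=3): fills=#4x#6:3@97; bids=[#4:3@97] asks=[#5:4@102 #1:3@105]

Answer: 3@97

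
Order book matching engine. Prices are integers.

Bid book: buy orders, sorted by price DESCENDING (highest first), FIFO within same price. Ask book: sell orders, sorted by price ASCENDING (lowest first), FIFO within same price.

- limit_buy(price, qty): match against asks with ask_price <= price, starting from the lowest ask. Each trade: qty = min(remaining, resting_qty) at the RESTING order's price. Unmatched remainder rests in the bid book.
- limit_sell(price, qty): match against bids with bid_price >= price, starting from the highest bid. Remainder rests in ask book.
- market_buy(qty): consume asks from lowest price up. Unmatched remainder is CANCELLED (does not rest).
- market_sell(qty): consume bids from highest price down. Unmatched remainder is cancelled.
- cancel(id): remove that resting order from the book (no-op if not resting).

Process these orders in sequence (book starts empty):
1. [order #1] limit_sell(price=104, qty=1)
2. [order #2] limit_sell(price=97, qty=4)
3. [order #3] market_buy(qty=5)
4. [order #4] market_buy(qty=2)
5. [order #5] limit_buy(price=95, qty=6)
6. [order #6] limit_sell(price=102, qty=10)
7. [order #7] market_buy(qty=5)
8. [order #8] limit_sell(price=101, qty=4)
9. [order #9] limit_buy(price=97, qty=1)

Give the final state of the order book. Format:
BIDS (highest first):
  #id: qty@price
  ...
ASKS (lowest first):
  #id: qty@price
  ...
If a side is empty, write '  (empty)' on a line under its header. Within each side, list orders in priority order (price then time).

Answer: BIDS (highest first):
  #9: 1@97
  #5: 6@95
ASKS (lowest first):
  #8: 4@101
  #6: 5@102

Derivation:
After op 1 [order #1] limit_sell(price=104, qty=1): fills=none; bids=[-] asks=[#1:1@104]
After op 2 [order #2] limit_sell(price=97, qty=4): fills=none; bids=[-] asks=[#2:4@97 #1:1@104]
After op 3 [order #3] market_buy(qty=5): fills=#3x#2:4@97 #3x#1:1@104; bids=[-] asks=[-]
After op 4 [order #4] market_buy(qty=2): fills=none; bids=[-] asks=[-]
After op 5 [order #5] limit_buy(price=95, qty=6): fills=none; bids=[#5:6@95] asks=[-]
After op 6 [order #6] limit_sell(price=102, qty=10): fills=none; bids=[#5:6@95] asks=[#6:10@102]
After op 7 [order #7] market_buy(qty=5): fills=#7x#6:5@102; bids=[#5:6@95] asks=[#6:5@102]
After op 8 [order #8] limit_sell(price=101, qty=4): fills=none; bids=[#5:6@95] asks=[#8:4@101 #6:5@102]
After op 9 [order #9] limit_buy(price=97, qty=1): fills=none; bids=[#9:1@97 #5:6@95] asks=[#8:4@101 #6:5@102]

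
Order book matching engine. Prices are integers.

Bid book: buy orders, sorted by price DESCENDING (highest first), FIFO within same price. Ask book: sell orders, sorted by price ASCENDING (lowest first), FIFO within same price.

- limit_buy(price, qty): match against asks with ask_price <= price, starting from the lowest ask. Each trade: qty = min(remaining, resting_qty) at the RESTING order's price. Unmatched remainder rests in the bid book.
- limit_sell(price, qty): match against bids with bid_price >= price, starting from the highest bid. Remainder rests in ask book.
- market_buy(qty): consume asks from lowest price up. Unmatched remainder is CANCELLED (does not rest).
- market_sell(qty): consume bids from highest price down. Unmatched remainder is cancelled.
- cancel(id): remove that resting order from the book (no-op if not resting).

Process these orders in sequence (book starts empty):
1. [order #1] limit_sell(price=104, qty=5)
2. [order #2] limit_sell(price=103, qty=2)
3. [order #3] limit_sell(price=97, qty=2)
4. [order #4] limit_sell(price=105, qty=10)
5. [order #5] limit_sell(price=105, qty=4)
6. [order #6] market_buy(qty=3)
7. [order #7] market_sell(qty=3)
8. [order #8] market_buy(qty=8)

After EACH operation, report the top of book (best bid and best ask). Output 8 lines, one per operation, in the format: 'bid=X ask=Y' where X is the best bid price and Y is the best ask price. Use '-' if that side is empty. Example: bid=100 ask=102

After op 1 [order #1] limit_sell(price=104, qty=5): fills=none; bids=[-] asks=[#1:5@104]
After op 2 [order #2] limit_sell(price=103, qty=2): fills=none; bids=[-] asks=[#2:2@103 #1:5@104]
After op 3 [order #3] limit_sell(price=97, qty=2): fills=none; bids=[-] asks=[#3:2@97 #2:2@103 #1:5@104]
After op 4 [order #4] limit_sell(price=105, qty=10): fills=none; bids=[-] asks=[#3:2@97 #2:2@103 #1:5@104 #4:10@105]
After op 5 [order #5] limit_sell(price=105, qty=4): fills=none; bids=[-] asks=[#3:2@97 #2:2@103 #1:5@104 #4:10@105 #5:4@105]
After op 6 [order #6] market_buy(qty=3): fills=#6x#3:2@97 #6x#2:1@103; bids=[-] asks=[#2:1@103 #1:5@104 #4:10@105 #5:4@105]
After op 7 [order #7] market_sell(qty=3): fills=none; bids=[-] asks=[#2:1@103 #1:5@104 #4:10@105 #5:4@105]
After op 8 [order #8] market_buy(qty=8): fills=#8x#2:1@103 #8x#1:5@104 #8x#4:2@105; bids=[-] asks=[#4:8@105 #5:4@105]

Answer: bid=- ask=104
bid=- ask=103
bid=- ask=97
bid=- ask=97
bid=- ask=97
bid=- ask=103
bid=- ask=103
bid=- ask=105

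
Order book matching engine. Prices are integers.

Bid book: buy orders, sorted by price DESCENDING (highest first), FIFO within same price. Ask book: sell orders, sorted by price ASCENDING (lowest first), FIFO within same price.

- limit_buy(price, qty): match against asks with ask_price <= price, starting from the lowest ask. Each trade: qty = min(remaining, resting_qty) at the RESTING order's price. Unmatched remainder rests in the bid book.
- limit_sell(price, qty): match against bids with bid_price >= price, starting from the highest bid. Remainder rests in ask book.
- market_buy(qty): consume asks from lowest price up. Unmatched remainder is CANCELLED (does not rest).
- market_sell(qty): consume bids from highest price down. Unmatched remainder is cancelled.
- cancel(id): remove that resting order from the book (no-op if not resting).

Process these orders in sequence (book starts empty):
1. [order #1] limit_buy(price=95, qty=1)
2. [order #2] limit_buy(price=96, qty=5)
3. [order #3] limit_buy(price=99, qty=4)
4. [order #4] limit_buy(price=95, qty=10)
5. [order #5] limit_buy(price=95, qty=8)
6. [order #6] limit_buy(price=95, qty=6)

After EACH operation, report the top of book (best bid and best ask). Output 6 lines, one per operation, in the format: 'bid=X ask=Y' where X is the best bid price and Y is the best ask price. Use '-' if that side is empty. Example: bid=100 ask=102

After op 1 [order #1] limit_buy(price=95, qty=1): fills=none; bids=[#1:1@95] asks=[-]
After op 2 [order #2] limit_buy(price=96, qty=5): fills=none; bids=[#2:5@96 #1:1@95] asks=[-]
After op 3 [order #3] limit_buy(price=99, qty=4): fills=none; bids=[#3:4@99 #2:5@96 #1:1@95] asks=[-]
After op 4 [order #4] limit_buy(price=95, qty=10): fills=none; bids=[#3:4@99 #2:5@96 #1:1@95 #4:10@95] asks=[-]
After op 5 [order #5] limit_buy(price=95, qty=8): fills=none; bids=[#3:4@99 #2:5@96 #1:1@95 #4:10@95 #5:8@95] asks=[-]
After op 6 [order #6] limit_buy(price=95, qty=6): fills=none; bids=[#3:4@99 #2:5@96 #1:1@95 #4:10@95 #5:8@95 #6:6@95] asks=[-]

Answer: bid=95 ask=-
bid=96 ask=-
bid=99 ask=-
bid=99 ask=-
bid=99 ask=-
bid=99 ask=-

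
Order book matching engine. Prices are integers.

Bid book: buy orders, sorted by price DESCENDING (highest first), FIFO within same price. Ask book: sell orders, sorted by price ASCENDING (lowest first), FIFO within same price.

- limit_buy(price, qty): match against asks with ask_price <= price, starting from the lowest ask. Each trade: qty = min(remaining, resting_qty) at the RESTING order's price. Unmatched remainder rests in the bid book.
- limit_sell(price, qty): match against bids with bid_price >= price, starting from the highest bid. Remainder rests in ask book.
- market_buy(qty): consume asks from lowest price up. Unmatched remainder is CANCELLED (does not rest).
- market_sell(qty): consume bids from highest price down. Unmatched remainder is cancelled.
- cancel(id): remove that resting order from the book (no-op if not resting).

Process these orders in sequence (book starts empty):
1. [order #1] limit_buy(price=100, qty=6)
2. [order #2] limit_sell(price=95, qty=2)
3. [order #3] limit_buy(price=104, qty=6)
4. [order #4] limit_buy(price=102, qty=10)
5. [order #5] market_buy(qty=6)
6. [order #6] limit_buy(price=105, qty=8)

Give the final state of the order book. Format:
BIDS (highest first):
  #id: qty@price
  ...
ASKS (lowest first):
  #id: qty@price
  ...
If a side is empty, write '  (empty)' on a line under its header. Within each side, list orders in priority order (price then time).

After op 1 [order #1] limit_buy(price=100, qty=6): fills=none; bids=[#1:6@100] asks=[-]
After op 2 [order #2] limit_sell(price=95, qty=2): fills=#1x#2:2@100; bids=[#1:4@100] asks=[-]
After op 3 [order #3] limit_buy(price=104, qty=6): fills=none; bids=[#3:6@104 #1:4@100] asks=[-]
After op 4 [order #4] limit_buy(price=102, qty=10): fills=none; bids=[#3:6@104 #4:10@102 #1:4@100] asks=[-]
After op 5 [order #5] market_buy(qty=6): fills=none; bids=[#3:6@104 #4:10@102 #1:4@100] asks=[-]
After op 6 [order #6] limit_buy(price=105, qty=8): fills=none; bids=[#6:8@105 #3:6@104 #4:10@102 #1:4@100] asks=[-]

Answer: BIDS (highest first):
  #6: 8@105
  #3: 6@104
  #4: 10@102
  #1: 4@100
ASKS (lowest first):
  (empty)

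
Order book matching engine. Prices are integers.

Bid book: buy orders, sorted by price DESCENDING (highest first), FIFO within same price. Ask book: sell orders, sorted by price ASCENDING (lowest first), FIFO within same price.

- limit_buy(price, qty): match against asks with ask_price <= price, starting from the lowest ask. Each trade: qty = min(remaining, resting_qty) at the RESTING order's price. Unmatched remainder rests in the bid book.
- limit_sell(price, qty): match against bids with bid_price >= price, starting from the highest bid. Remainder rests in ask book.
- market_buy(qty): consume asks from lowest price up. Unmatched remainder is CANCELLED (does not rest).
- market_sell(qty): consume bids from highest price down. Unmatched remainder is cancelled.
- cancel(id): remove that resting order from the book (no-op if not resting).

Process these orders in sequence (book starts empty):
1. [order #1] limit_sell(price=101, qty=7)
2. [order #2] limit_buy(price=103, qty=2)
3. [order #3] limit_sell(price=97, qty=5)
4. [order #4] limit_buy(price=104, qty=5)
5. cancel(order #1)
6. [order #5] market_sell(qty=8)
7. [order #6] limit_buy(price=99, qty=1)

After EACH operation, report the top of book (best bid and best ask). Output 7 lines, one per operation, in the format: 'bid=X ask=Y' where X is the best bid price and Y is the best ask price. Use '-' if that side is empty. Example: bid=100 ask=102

Answer: bid=- ask=101
bid=- ask=101
bid=- ask=97
bid=- ask=101
bid=- ask=-
bid=- ask=-
bid=99 ask=-

Derivation:
After op 1 [order #1] limit_sell(price=101, qty=7): fills=none; bids=[-] asks=[#1:7@101]
After op 2 [order #2] limit_buy(price=103, qty=2): fills=#2x#1:2@101; bids=[-] asks=[#1:5@101]
After op 3 [order #3] limit_sell(price=97, qty=5): fills=none; bids=[-] asks=[#3:5@97 #1:5@101]
After op 4 [order #4] limit_buy(price=104, qty=5): fills=#4x#3:5@97; bids=[-] asks=[#1:5@101]
After op 5 cancel(order #1): fills=none; bids=[-] asks=[-]
After op 6 [order #5] market_sell(qty=8): fills=none; bids=[-] asks=[-]
After op 7 [order #6] limit_buy(price=99, qty=1): fills=none; bids=[#6:1@99] asks=[-]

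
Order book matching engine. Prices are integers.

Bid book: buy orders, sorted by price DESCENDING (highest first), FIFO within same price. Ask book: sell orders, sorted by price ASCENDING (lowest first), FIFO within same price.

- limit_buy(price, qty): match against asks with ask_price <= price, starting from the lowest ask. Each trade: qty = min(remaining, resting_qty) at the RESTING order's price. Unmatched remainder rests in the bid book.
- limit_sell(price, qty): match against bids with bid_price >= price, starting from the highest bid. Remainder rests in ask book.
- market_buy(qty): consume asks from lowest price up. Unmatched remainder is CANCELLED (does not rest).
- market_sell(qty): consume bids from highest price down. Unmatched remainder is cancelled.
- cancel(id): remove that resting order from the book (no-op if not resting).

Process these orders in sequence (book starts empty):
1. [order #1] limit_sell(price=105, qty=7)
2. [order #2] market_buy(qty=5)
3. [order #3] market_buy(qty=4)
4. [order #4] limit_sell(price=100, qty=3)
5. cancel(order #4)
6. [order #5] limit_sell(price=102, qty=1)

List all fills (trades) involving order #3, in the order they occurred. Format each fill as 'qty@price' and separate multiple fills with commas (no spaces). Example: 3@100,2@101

Answer: 2@105

Derivation:
After op 1 [order #1] limit_sell(price=105, qty=7): fills=none; bids=[-] asks=[#1:7@105]
After op 2 [order #2] market_buy(qty=5): fills=#2x#1:5@105; bids=[-] asks=[#1:2@105]
After op 3 [order #3] market_buy(qty=4): fills=#3x#1:2@105; bids=[-] asks=[-]
After op 4 [order #4] limit_sell(price=100, qty=3): fills=none; bids=[-] asks=[#4:3@100]
After op 5 cancel(order #4): fills=none; bids=[-] asks=[-]
After op 6 [order #5] limit_sell(price=102, qty=1): fills=none; bids=[-] asks=[#5:1@102]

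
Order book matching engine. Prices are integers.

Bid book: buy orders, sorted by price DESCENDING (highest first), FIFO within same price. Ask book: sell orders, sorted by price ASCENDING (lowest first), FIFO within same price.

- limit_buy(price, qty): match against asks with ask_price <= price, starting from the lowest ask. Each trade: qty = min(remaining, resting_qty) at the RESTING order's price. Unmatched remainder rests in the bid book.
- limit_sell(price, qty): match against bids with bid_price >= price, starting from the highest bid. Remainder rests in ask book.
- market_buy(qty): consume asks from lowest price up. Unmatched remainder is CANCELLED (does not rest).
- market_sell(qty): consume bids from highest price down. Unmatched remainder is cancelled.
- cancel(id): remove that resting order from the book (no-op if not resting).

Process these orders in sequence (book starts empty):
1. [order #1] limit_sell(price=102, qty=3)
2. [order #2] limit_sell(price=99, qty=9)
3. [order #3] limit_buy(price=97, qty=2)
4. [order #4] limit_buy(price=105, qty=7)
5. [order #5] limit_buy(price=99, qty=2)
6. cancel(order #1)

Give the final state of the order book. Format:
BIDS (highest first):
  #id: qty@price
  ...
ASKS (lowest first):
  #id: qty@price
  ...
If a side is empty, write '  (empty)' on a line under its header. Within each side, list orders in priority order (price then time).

Answer: BIDS (highest first):
  #3: 2@97
ASKS (lowest first):
  (empty)

Derivation:
After op 1 [order #1] limit_sell(price=102, qty=3): fills=none; bids=[-] asks=[#1:3@102]
After op 2 [order #2] limit_sell(price=99, qty=9): fills=none; bids=[-] asks=[#2:9@99 #1:3@102]
After op 3 [order #3] limit_buy(price=97, qty=2): fills=none; bids=[#3:2@97] asks=[#2:9@99 #1:3@102]
After op 4 [order #4] limit_buy(price=105, qty=7): fills=#4x#2:7@99; bids=[#3:2@97] asks=[#2:2@99 #1:3@102]
After op 5 [order #5] limit_buy(price=99, qty=2): fills=#5x#2:2@99; bids=[#3:2@97] asks=[#1:3@102]
After op 6 cancel(order #1): fills=none; bids=[#3:2@97] asks=[-]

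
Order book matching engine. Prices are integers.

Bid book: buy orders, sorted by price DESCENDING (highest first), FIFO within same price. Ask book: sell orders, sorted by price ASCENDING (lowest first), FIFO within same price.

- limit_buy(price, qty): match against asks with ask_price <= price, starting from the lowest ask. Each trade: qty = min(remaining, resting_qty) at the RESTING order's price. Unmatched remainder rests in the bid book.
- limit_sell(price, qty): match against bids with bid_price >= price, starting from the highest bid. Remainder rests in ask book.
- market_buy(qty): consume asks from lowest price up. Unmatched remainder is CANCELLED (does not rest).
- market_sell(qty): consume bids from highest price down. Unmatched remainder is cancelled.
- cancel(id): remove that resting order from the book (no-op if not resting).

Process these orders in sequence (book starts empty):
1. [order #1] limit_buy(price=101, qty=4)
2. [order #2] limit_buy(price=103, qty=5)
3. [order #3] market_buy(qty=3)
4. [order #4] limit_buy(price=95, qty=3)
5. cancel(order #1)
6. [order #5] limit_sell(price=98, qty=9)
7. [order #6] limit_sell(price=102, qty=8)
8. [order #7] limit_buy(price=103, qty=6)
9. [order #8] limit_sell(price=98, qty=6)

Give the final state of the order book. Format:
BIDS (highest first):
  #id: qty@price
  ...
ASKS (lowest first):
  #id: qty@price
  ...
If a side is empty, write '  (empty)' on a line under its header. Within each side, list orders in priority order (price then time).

Answer: BIDS (highest first):
  #4: 3@95
ASKS (lowest first):
  #8: 6@98
  #6: 6@102

Derivation:
After op 1 [order #1] limit_buy(price=101, qty=4): fills=none; bids=[#1:4@101] asks=[-]
After op 2 [order #2] limit_buy(price=103, qty=5): fills=none; bids=[#2:5@103 #1:4@101] asks=[-]
After op 3 [order #3] market_buy(qty=3): fills=none; bids=[#2:5@103 #1:4@101] asks=[-]
After op 4 [order #4] limit_buy(price=95, qty=3): fills=none; bids=[#2:5@103 #1:4@101 #4:3@95] asks=[-]
After op 5 cancel(order #1): fills=none; bids=[#2:5@103 #4:3@95] asks=[-]
After op 6 [order #5] limit_sell(price=98, qty=9): fills=#2x#5:5@103; bids=[#4:3@95] asks=[#5:4@98]
After op 7 [order #6] limit_sell(price=102, qty=8): fills=none; bids=[#4:3@95] asks=[#5:4@98 #6:8@102]
After op 8 [order #7] limit_buy(price=103, qty=6): fills=#7x#5:4@98 #7x#6:2@102; bids=[#4:3@95] asks=[#6:6@102]
After op 9 [order #8] limit_sell(price=98, qty=6): fills=none; bids=[#4:3@95] asks=[#8:6@98 #6:6@102]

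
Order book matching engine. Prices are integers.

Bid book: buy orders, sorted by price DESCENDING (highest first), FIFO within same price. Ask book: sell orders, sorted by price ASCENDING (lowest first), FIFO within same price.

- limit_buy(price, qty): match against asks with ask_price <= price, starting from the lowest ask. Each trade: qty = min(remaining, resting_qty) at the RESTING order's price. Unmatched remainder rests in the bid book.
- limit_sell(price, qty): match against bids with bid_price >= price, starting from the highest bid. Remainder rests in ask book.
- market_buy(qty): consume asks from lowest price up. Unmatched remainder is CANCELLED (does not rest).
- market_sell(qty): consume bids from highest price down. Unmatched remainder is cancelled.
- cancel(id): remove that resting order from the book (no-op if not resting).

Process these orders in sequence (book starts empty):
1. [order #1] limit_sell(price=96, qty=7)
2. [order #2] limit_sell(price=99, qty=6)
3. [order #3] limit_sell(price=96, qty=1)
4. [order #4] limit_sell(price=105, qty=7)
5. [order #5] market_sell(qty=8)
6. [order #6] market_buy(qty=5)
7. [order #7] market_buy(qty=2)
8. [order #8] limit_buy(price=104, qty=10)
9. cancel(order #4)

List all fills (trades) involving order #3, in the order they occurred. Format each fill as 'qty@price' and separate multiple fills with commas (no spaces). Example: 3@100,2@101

Answer: 1@96

Derivation:
After op 1 [order #1] limit_sell(price=96, qty=7): fills=none; bids=[-] asks=[#1:7@96]
After op 2 [order #2] limit_sell(price=99, qty=6): fills=none; bids=[-] asks=[#1:7@96 #2:6@99]
After op 3 [order #3] limit_sell(price=96, qty=1): fills=none; bids=[-] asks=[#1:7@96 #3:1@96 #2:6@99]
After op 4 [order #4] limit_sell(price=105, qty=7): fills=none; bids=[-] asks=[#1:7@96 #3:1@96 #2:6@99 #4:7@105]
After op 5 [order #5] market_sell(qty=8): fills=none; bids=[-] asks=[#1:7@96 #3:1@96 #2:6@99 #4:7@105]
After op 6 [order #6] market_buy(qty=5): fills=#6x#1:5@96; bids=[-] asks=[#1:2@96 #3:1@96 #2:6@99 #4:7@105]
After op 7 [order #7] market_buy(qty=2): fills=#7x#1:2@96; bids=[-] asks=[#3:1@96 #2:6@99 #4:7@105]
After op 8 [order #8] limit_buy(price=104, qty=10): fills=#8x#3:1@96 #8x#2:6@99; bids=[#8:3@104] asks=[#4:7@105]
After op 9 cancel(order #4): fills=none; bids=[#8:3@104] asks=[-]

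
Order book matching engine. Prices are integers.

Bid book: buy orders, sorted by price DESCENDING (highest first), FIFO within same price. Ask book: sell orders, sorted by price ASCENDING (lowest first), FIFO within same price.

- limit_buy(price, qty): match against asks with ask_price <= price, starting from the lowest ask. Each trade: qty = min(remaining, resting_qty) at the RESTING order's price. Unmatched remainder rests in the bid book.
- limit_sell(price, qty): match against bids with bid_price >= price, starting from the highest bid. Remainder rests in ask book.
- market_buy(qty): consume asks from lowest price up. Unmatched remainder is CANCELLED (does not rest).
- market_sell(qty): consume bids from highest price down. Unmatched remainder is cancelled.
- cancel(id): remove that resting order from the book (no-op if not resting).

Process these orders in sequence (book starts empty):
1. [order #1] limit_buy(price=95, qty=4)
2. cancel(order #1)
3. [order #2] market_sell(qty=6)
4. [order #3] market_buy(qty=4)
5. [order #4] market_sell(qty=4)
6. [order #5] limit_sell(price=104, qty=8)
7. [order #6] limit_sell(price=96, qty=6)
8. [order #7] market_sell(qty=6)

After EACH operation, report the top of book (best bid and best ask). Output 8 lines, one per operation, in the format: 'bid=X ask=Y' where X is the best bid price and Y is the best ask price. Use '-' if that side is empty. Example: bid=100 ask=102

After op 1 [order #1] limit_buy(price=95, qty=4): fills=none; bids=[#1:4@95] asks=[-]
After op 2 cancel(order #1): fills=none; bids=[-] asks=[-]
After op 3 [order #2] market_sell(qty=6): fills=none; bids=[-] asks=[-]
After op 4 [order #3] market_buy(qty=4): fills=none; bids=[-] asks=[-]
After op 5 [order #4] market_sell(qty=4): fills=none; bids=[-] asks=[-]
After op 6 [order #5] limit_sell(price=104, qty=8): fills=none; bids=[-] asks=[#5:8@104]
After op 7 [order #6] limit_sell(price=96, qty=6): fills=none; bids=[-] asks=[#6:6@96 #5:8@104]
After op 8 [order #7] market_sell(qty=6): fills=none; bids=[-] asks=[#6:6@96 #5:8@104]

Answer: bid=95 ask=-
bid=- ask=-
bid=- ask=-
bid=- ask=-
bid=- ask=-
bid=- ask=104
bid=- ask=96
bid=- ask=96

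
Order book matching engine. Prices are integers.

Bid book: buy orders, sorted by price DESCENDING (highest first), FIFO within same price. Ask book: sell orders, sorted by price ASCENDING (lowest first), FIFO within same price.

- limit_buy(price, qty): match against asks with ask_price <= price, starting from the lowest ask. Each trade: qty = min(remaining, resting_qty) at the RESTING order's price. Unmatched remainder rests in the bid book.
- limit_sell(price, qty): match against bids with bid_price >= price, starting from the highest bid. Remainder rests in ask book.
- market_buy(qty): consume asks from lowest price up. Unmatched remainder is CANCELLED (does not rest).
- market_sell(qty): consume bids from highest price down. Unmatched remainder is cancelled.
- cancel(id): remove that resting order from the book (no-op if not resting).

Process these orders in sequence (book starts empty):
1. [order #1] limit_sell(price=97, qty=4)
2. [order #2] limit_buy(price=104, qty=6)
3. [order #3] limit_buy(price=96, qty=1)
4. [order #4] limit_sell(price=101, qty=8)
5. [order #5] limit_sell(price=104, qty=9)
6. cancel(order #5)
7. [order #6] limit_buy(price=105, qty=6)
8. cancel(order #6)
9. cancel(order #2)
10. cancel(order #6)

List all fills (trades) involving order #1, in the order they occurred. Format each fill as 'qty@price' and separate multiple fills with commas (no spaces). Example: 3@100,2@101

Answer: 4@97

Derivation:
After op 1 [order #1] limit_sell(price=97, qty=4): fills=none; bids=[-] asks=[#1:4@97]
After op 2 [order #2] limit_buy(price=104, qty=6): fills=#2x#1:4@97; bids=[#2:2@104] asks=[-]
After op 3 [order #3] limit_buy(price=96, qty=1): fills=none; bids=[#2:2@104 #3:1@96] asks=[-]
After op 4 [order #4] limit_sell(price=101, qty=8): fills=#2x#4:2@104; bids=[#3:1@96] asks=[#4:6@101]
After op 5 [order #5] limit_sell(price=104, qty=9): fills=none; bids=[#3:1@96] asks=[#4:6@101 #5:9@104]
After op 6 cancel(order #5): fills=none; bids=[#3:1@96] asks=[#4:6@101]
After op 7 [order #6] limit_buy(price=105, qty=6): fills=#6x#4:6@101; bids=[#3:1@96] asks=[-]
After op 8 cancel(order #6): fills=none; bids=[#3:1@96] asks=[-]
After op 9 cancel(order #2): fills=none; bids=[#3:1@96] asks=[-]
After op 10 cancel(order #6): fills=none; bids=[#3:1@96] asks=[-]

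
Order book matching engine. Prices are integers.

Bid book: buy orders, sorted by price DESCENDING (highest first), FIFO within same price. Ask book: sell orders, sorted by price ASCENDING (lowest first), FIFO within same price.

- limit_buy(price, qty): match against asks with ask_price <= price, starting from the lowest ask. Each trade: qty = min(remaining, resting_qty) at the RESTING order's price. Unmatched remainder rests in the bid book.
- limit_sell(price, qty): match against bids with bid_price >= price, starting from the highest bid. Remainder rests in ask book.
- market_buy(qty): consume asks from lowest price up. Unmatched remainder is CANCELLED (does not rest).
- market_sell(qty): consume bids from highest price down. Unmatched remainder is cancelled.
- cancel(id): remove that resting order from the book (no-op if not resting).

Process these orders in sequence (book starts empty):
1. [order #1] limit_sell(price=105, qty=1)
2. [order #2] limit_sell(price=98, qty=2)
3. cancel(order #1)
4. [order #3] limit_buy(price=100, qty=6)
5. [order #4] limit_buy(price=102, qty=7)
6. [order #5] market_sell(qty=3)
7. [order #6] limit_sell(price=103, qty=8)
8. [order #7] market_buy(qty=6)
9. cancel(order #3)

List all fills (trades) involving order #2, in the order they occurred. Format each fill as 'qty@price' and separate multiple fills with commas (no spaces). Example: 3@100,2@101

Answer: 2@98

Derivation:
After op 1 [order #1] limit_sell(price=105, qty=1): fills=none; bids=[-] asks=[#1:1@105]
After op 2 [order #2] limit_sell(price=98, qty=2): fills=none; bids=[-] asks=[#2:2@98 #1:1@105]
After op 3 cancel(order #1): fills=none; bids=[-] asks=[#2:2@98]
After op 4 [order #3] limit_buy(price=100, qty=6): fills=#3x#2:2@98; bids=[#3:4@100] asks=[-]
After op 5 [order #4] limit_buy(price=102, qty=7): fills=none; bids=[#4:7@102 #3:4@100] asks=[-]
After op 6 [order #5] market_sell(qty=3): fills=#4x#5:3@102; bids=[#4:4@102 #3:4@100] asks=[-]
After op 7 [order #6] limit_sell(price=103, qty=8): fills=none; bids=[#4:4@102 #3:4@100] asks=[#6:8@103]
After op 8 [order #7] market_buy(qty=6): fills=#7x#6:6@103; bids=[#4:4@102 #3:4@100] asks=[#6:2@103]
After op 9 cancel(order #3): fills=none; bids=[#4:4@102] asks=[#6:2@103]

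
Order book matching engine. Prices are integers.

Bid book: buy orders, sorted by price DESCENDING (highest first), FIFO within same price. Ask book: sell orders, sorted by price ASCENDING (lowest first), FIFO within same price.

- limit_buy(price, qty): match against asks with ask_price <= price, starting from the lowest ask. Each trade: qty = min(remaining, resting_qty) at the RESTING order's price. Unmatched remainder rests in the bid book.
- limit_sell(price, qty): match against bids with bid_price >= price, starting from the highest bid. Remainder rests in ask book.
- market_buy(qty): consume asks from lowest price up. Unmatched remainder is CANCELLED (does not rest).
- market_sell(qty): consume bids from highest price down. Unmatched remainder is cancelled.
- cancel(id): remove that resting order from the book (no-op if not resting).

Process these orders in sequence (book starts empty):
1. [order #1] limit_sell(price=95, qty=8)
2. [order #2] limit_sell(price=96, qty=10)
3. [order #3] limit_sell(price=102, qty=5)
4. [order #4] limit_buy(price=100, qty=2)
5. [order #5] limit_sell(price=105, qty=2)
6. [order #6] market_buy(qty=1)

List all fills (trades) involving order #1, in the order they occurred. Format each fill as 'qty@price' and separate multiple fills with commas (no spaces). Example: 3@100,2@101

After op 1 [order #1] limit_sell(price=95, qty=8): fills=none; bids=[-] asks=[#1:8@95]
After op 2 [order #2] limit_sell(price=96, qty=10): fills=none; bids=[-] asks=[#1:8@95 #2:10@96]
After op 3 [order #3] limit_sell(price=102, qty=5): fills=none; bids=[-] asks=[#1:8@95 #2:10@96 #3:5@102]
After op 4 [order #4] limit_buy(price=100, qty=2): fills=#4x#1:2@95; bids=[-] asks=[#1:6@95 #2:10@96 #3:5@102]
After op 5 [order #5] limit_sell(price=105, qty=2): fills=none; bids=[-] asks=[#1:6@95 #2:10@96 #3:5@102 #5:2@105]
After op 6 [order #6] market_buy(qty=1): fills=#6x#1:1@95; bids=[-] asks=[#1:5@95 #2:10@96 #3:5@102 #5:2@105]

Answer: 2@95,1@95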